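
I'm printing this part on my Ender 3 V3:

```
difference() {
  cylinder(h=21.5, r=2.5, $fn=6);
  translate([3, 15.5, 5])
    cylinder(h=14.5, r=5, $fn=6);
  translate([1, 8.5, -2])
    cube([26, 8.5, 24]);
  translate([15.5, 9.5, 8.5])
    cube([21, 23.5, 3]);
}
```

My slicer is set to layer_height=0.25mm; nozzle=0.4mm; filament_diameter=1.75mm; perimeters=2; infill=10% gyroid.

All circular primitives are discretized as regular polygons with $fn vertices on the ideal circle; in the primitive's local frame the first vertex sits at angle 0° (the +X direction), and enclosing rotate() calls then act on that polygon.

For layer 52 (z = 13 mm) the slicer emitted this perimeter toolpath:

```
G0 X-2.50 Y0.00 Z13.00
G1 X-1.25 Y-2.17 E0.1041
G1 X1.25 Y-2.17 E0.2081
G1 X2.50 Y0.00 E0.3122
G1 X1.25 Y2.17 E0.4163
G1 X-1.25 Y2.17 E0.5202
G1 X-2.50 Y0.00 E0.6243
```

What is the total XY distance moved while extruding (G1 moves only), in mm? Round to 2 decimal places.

15.02 mm

Sum the Euclidean lengths of each G1 segment: total = 15.02 mm.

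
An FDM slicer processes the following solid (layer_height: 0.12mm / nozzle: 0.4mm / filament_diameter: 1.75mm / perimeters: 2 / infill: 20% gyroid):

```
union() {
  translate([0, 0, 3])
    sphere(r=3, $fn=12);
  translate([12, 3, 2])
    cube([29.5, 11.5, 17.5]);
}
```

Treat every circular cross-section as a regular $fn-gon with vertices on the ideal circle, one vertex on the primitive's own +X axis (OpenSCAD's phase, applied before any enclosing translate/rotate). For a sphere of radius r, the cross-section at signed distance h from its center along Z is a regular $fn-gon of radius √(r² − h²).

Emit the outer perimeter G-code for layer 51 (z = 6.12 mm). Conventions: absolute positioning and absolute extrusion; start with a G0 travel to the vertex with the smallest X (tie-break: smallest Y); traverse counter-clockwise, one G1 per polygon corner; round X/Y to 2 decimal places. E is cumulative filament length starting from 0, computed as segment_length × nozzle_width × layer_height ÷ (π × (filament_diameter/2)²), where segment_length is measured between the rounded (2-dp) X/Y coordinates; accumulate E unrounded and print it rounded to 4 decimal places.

At z = 6.12 mm: the sphere does not reach this height (|z−center|=3.120 > r=3); the cube at (12, 3) (footprint 29.5×11.5) is included at this height; Merging all regions: only the 29.5×11.5 cube at (12, 3) is present, so the union is just that shape — 1 connected region. The outline is a single polygon with 4 vertices. Extrusion per mm of travel: 0.4 × 0.12 / (π × 0.875²) = 0.019956. Accumulating E over each segment gives final E = 1.6364.

G0 X12.00 Y3.00 Z6.12
G1 X41.50 Y3.00 E0.5887
G1 X41.50 Y14.50 E0.8182
G1 X12.00 Y14.50 E1.4069
G1 X12.00 Y3.00 E1.6364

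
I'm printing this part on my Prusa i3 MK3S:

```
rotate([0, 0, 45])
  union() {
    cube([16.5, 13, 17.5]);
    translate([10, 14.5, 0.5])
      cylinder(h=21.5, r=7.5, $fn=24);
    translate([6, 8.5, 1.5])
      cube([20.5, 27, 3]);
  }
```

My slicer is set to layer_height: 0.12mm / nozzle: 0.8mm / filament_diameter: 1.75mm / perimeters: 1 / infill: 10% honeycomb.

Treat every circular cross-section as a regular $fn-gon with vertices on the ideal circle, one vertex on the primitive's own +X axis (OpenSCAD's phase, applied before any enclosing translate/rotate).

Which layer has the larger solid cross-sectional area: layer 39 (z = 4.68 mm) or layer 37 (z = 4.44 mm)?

layer 37 (z = 4.44 mm)

Layer 39 (z = 4.68): the 16.5×13 cube contributes its full rectangle (area 214.50 mm²); the r=7.5 cylinder at (10, 14.5) gives a regular 24-gon of circumradius 7.5 (constant along its height) (area = (24/2)·7.500²·sin(360°/24) = 174.70 mm²); the cube at (6, 8.5) is not intersected at this z (z outside [1.5, 4.5]); Taking the union: the regions partially overlap — summed areas 389.20 mm² minus the doubly-counted overlap 64.14 mm² gives 325.07 mm² — area = 325.07 mm²; (whole slice rotated 45° about Z — lengths, areas and connectivity unchanged). So its area = 325.07 mm². Layer 37 (z = 4.44): the 16.5×13 cube contributes its full rectangle (area 214.50 mm²); the r=7.5 cylinder at (10, 14.5) gives a regular 24-gon of circumradius 7.5 (constant along its height) (area = (24/2)·7.500²·sin(360°/24) = 174.70 mm²); the cube at (6, 8.5) (footprint 20.5×27) is included at this height (area 553.50 mm²); Merging all regions: the regions partially overlap — summed areas 942.70 mm² minus the doubly-counted overlap 201.51 mm² gives 741.19 mm² — area = 741.19 mm²; (rotated 45° about Z; rotation is an isometry so areas/perimeters/island counts are preserved). So its area = 741.19 mm². Layer 37 is larger (741.19 vs 325.07 mm²).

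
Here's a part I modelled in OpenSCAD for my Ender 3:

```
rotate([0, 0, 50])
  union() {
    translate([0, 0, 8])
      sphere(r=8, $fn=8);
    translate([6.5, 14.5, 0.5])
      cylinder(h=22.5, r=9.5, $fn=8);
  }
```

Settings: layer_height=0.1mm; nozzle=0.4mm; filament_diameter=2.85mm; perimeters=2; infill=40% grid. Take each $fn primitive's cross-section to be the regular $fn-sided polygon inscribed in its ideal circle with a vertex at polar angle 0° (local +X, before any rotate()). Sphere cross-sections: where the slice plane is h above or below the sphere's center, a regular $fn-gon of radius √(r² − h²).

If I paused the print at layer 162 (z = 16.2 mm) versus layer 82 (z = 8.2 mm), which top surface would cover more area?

Layer 162 (z = 16.2): the sphere does not reach this height (|z−center|=8.200 > r=8); the r=9.5 cylinder at (6.5, 14.5) gives a regular 8-gon of circumradius 9.5 (constant along its height) (area = (8/2)·9.500²·sin(360°/8) = 255.27 mm²); Taking the union: only the r=9.5 cylinder at (6.5, 14.5) is present, so the union is just that shape — area = 255.27 mm²; (rotated 50° about Z; rotation is an isometry so areas/perimeters/island counts are preserved). So its area = 255.27 mm². Layer 82 (z = 8.2): the r=8 sphere slices to a regular 8-gon of circumradius 7.997 (√(r²−h²) with h=0.2 from center) (area = (8/2)·7.997²·sin(360°/8) = 180.91 mm²); the cylinder at (6.5, 14.5): section is a regular 8-gon, circumradius r=9.5 (area = (8/2)·9.500²·sin(360°/8) = 255.27 mm²); Taking the union: the regions partially overlap — summed areas 436.17 mm² minus the doubly-counted overlap 1.80 mm² gives 434.37 mm² — area = 434.37 mm²; (rotated 50° about Z; rotation is an isometry so areas/perimeters/island counts are preserved). So its area = 434.37 mm². Layer 82 is larger (434.37 vs 255.27 mm²).

layer 82 (z = 8.2 mm)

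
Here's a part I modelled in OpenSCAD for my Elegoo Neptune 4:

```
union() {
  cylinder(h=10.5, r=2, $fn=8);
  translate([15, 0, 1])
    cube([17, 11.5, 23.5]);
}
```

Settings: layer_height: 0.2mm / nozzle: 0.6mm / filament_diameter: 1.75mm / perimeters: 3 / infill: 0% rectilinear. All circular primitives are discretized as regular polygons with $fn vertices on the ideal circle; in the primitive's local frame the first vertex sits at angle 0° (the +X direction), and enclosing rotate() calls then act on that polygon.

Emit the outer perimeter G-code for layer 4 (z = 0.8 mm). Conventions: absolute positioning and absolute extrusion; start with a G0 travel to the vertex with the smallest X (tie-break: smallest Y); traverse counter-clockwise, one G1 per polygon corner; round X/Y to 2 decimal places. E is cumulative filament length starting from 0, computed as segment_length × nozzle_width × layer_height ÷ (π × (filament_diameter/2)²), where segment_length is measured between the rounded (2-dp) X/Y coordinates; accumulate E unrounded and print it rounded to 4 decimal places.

G0 X-2.00 Y0.00 Z0.80
G1 X-1.41 Y-1.41 E0.0763
G1 X0.00 Y-2.00 E0.1525
G1 X1.41 Y-1.41 E0.2288
G1 X2.00 Y0.00 E0.3050
G1 X1.41 Y1.41 E0.3813
G1 X0.00 Y2.00 E0.4575
G1 X-1.41 Y1.41 E0.5338
G1 X-2.00 Y0.00 E0.6100

At z = 0.8 mm: the r=2 cylinder contributes a regular 8-gon of circumradius 2; the cube at (15, 0) is not intersected at this z (z outside [1, 24.5]); Combining (union): only the r=2 cylinder is present, so the union is just that shape — 1 connected region. The outline is a single polygon with 8 vertices. Extrusion per mm of travel: 0.6 × 0.2 / (π × 0.875²) = 0.049890. Accumulating E over each segment gives final E = 0.6100.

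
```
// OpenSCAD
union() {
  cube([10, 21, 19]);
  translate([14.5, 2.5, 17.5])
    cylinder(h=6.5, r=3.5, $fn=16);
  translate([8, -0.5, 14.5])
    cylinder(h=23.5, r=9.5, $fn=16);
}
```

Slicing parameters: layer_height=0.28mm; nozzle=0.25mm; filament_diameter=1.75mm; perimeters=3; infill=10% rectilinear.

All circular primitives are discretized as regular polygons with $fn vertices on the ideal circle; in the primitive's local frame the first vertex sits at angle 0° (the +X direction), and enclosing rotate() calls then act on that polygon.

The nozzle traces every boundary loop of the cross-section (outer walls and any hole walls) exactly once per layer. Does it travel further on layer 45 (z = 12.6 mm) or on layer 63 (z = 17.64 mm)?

layer 63 (z = 17.64 mm)

Layer 45 (z = 12.6): the 10×21 cube contributes its full rectangle (perimeter 62.00 mm); the cylinder at (14.5, 2.5) is not intersected at this z (z outside [17.5, 24]); the cylinder at (8, -0.5) is absent (z outside [14.5, 38]); Combining (union): only the 10×21 cube is present, so the union is just that shape — boundary = 62.00 mm. So its perimeter = 62.00 mm. Layer 63 (z = 17.64): the cube is present — its section is the full 10×21 rectangle (perimeter 62.00 mm); the r=3.5 cylinder at (14.5, 2.5) gives a regular 16-gon of circumradius 3.5 (constant along its height) (perimeter = 2·16·3.500·sin(180°/16) = 21.85 mm); the cylinder at (8, -0.5): section is a regular 16-gon, circumradius r=9.5 (perimeter = 2·16·9.500·sin(180°/16) = 59.31 mm); Combining (union): the regions partially overlap (shared area 110.17 mm²), so the edge portions inside another operand are dropped and the merged outline is re-measured after clipping — boundary = 87.81 mm. So its perimeter = 87.81 mm. Layer 63 is larger (87.81 vs 62.00 mm).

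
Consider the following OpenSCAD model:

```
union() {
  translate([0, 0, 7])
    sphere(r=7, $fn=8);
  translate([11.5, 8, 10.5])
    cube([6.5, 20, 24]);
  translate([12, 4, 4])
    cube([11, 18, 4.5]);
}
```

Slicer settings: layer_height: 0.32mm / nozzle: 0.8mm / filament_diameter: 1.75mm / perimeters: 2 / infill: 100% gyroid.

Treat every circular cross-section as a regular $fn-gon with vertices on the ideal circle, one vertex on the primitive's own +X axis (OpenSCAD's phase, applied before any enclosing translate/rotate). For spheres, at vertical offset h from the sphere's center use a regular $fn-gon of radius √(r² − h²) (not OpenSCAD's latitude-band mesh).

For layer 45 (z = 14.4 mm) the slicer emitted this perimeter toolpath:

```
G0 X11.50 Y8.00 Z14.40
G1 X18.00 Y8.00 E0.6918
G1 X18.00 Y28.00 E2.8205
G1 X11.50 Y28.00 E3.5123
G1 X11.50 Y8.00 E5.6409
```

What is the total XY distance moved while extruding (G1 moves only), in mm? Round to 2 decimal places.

53.00 mm

Sum the Euclidean lengths of each G1 segment: total = 53.00 mm.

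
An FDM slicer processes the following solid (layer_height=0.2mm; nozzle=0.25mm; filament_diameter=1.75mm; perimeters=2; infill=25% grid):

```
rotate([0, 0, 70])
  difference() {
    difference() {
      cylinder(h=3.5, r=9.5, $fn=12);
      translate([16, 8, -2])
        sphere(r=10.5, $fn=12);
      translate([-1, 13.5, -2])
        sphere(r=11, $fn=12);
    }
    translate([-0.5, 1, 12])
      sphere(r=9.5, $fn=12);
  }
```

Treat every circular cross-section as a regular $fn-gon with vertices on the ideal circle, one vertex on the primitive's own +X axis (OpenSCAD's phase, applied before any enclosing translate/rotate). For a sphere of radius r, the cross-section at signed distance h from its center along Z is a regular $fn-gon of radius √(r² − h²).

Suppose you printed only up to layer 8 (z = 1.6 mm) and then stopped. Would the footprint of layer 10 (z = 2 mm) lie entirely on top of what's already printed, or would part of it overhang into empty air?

Compare the two slices. At z = 1.6: the cylinder: section is a regular 12-gon, circumradius r=9.5 (area = (12/2)·9.500²·sin(360°/12) = 270.75 mm²); the r=10.5 sphere at (16, 8) slices to a regular 12-gon of circumradius 9.864 (√(r²−h²) with h=3.6 from center) (area = (12/2)·9.864²·sin(360°/12) = 291.87 mm²); the r=11 sphere at (-1, 13.5) contributes a regular 12-gon of circumradius √(11²−3.6²) = 10.394 (area = (12/2)·10.394²·sin(360°/12) = 324.12 mm²); Taking the first minus the rest: starting from the r=9.5 cylinder (270.75 mm²), the r=10.5 sphere at (16, 8) partially overlaps it — only the 4.08 mm² overlap (of its 291.87 mm²) is removed, clipping the outline; the r=11 sphere at (-1, 13.5) partially overlaps it — only the 56.73 mm² overlap (of its 324.12 mm²) is removed, clipping the outline — area = 209.94 mm²; the sphere at (-0.5, 1) does not reach this height (|z−center|=10.400 > r=9.5); Taking the first minus the rest: none of the subtracted shapes is present at this height, so the result so far is unchanged — area = 209.94 mm²; (rotated 70° about Z; rotation is an isometry so areas/perimeters/island counts are preserved). At z = 2: the cylinder: section is a regular 12-gon, circumradius r=9.5 (area = (12/2)·9.500²·sin(360°/12) = 270.75 mm²); the sphere at (16, 8): section is a regular 12-gon, circumradius = √(r²−h²) = √(10.5²−4²) = 9.708 (area = (12/2)·9.708²·sin(360°/12) = 282.75 mm²); the r=11 sphere at (-1, 13.5) contributes a regular 12-gon of circumradius √(11²−4²) = 10.247 (area = (12/2)·10.247²·sin(360°/12) = 315.00 mm²); Taking the first minus the rest: starting from the r=9.5 cylinder (270.75 mm²), the r=10.5 sphere at (16, 8) partially overlaps it — only the 3.26 mm² overlap (of its 282.75 mm²) is removed, clipping the outline; the r=11 sphere at (-1, 13.5) partially overlaps it — only the 54.55 mm² overlap (of its 315.00 mm²) is removed, clipping the outline — area = 212.94 mm²; the sphere at (-0.5, 1) is not intersected at this z (|z−center|=10.000 > r=9.5); After the difference (first − rest): none of the subtracted shapes is present at this height, so that combined region is unchanged — area = 212.94 mm²; (whole slice rotated 70° about Z — lengths, areas and connectivity unchanged). Checking containment: at z = 2 the cross-section extends beyond the z = 1.6 cross-section by about 3.00 mm².

part overhangs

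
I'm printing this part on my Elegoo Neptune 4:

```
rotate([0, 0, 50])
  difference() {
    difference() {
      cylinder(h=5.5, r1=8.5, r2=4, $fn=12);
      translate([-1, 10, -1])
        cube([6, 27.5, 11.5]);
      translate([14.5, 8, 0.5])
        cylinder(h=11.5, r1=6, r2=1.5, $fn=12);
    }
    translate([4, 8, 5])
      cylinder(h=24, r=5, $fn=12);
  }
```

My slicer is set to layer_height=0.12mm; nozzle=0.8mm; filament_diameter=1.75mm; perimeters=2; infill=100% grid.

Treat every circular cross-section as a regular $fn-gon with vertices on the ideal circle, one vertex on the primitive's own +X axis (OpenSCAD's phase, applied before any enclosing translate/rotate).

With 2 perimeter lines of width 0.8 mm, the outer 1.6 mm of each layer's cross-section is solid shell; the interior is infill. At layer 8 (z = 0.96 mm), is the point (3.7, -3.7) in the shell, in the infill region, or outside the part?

At z = 0.96 mm: the cone (r1=8.5→r2=4) has section circumradius 7.715 here — a regular 12-gon; the cube at (-1, 10) is present — its section is the full 6×27.5 rectangle; the cone at (14.5, 8) (r1=6→r2=1.5) has section circumradius 5.820 here — a regular 12-gon; Subtracting the remaining from the first: starting from the cone, the 6×27.5 cube at (-1, 10) misses the remaining region (no effect); the cone at (14.5, 8) misses the remaining region (no effect) — 1 connected region; the cylinder at (4, 8) does not reach this height (z outside [5, 29]); Subtracting the remaining from the first: none of the subtracted shapes is present at this height, so the result so far is unchanged — 1 connected region; (whole slice rotated 50° about Z — lengths, areas and connectivity unchanged). Overall, the cross-section is a single solid region. Undo the 50° rotation: the query point maps to (-0.456, -5.213) in the un-rotated model frame. The nearest boundary edge runs (-0.00, -7.71)→(-3.86, -6.68); distance from the point to it = 2.30 mm. The point is inside the cross-section and 2.30 mm from the nearest boundary — more than the 1.6 mm shell width (2 × 0.8), so it's in the infill interior.

infill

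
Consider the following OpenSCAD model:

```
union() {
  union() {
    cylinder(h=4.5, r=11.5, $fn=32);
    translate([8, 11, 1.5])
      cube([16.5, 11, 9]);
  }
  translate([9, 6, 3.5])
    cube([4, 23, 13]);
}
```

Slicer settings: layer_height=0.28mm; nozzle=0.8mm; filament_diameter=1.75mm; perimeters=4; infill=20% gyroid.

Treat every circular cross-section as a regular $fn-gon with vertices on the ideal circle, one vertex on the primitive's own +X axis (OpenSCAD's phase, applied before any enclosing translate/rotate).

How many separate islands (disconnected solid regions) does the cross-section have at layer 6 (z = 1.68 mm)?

2

At z = 1.68 mm: the r=11.5 cylinder contributes a regular 32-gon of circumradius 11.5; the cube at (8, 11) is present — its section is the full 16.5×11 rectangle; Combining (union): the 2 present regions are separate (no shared area or edge), so areas and boundary lengths simply add and each stays a separate island — 2 connected regions; the cube at (9, 6) is not intersected at this z (z outside [3.5, 16.5]); Combining (union): only that combined region is present, so the union is just that shape — 2 connected regions. Overall, the cross-section has 2 separate islands. Island count = 2.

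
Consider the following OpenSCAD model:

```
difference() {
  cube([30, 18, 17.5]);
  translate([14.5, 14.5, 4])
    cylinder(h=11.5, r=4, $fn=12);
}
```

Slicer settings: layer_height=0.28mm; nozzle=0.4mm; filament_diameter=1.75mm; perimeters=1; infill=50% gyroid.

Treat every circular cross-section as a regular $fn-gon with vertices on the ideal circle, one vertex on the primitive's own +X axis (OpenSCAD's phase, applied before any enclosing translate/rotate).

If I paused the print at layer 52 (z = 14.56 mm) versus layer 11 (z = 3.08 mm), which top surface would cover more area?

layer 11 (z = 3.08 mm)

Layer 52 (z = 14.56): the 30×18 cube contributes its full rectangle (area 540.00 mm²); the r=4 cylinder at (14.5, 14.5) gives a regular 12-gon of circumradius 4 (constant along its height) (area = (12/2)·4.000²·sin(360°/12) = 48.00 mm²); Subtracting the remaining from the first: starting from the 30×18 cube (540.00 mm²), the r=4 cylinder at (14.5, 14.5) partially overlaps it — only the 47.07 mm² overlap (of its 48.00 mm²) is removed, clipping the outline — area = 492.93 mm². So its area = 492.93 mm². Layer 11 (z = 3.08): the 30×18 cube contributes its full rectangle (area 540.00 mm²); the cylinder at (14.5, 14.5) is not intersected at this z (z outside [4, 15.5]); Taking the first minus the rest: none of the subtracted shapes is present at this height, so the 30×18 cube is unchanged — area = 540.00 mm². So its area = 540.00 mm². Layer 11 is larger (540.00 vs 492.93 mm²).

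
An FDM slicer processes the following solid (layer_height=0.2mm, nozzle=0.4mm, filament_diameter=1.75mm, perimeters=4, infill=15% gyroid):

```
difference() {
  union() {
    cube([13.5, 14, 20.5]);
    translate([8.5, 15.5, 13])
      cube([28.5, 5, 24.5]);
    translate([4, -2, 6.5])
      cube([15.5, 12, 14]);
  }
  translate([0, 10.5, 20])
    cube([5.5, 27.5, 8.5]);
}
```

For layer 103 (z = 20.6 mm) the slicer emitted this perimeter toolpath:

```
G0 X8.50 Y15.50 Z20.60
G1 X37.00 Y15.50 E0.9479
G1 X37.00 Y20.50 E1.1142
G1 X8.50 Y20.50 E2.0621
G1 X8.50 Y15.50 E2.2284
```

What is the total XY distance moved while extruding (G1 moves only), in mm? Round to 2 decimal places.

Sum the Euclidean lengths of each G1 segment: total = 67.00 mm.

67.00 mm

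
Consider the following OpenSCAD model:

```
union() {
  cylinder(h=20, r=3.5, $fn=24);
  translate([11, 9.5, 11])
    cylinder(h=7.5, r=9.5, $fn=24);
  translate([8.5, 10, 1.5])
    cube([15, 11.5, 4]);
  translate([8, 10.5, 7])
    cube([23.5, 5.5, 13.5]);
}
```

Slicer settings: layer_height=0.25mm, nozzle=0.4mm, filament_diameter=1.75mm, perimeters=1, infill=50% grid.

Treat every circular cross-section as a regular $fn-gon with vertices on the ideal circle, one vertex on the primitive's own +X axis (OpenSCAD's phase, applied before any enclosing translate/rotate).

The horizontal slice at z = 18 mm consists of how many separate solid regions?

2

At z = 18 mm: the r=3.5 cylinder contributes a regular 24-gon of circumradius 3.5; the cylinder at (11, 9.5): section is a regular 24-gon, circumradius r=9.5; the cube at (8.5, 10) does not reach this height (z outside [1.5, 5.5]); the 23.5×5.5 cube at (8, 10.5) contributes its full rectangle; Combining (union): the regions partially overlap (shared area 63.19 mm²), so overlapping operands fuse into one piece — 2 connected regions. The result has 2 disconnected regions.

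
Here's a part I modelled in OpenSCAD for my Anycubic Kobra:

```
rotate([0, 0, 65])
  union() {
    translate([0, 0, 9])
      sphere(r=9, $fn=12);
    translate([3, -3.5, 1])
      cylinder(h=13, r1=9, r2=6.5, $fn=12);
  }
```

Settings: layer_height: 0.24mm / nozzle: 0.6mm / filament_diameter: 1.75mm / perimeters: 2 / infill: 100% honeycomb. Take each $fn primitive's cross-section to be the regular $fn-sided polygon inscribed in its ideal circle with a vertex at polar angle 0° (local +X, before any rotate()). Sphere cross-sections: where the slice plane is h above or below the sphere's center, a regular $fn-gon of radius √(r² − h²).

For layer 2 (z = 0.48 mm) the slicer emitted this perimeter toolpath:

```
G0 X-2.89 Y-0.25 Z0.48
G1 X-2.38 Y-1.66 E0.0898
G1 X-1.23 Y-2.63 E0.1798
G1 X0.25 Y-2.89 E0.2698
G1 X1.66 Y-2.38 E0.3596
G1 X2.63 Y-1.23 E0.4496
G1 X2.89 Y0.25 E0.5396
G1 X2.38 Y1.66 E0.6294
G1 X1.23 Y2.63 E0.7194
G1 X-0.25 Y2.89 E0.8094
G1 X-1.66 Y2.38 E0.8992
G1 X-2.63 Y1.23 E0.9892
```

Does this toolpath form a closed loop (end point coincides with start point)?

Start point (G0): (-2.89, -0.25). End point (last G1): the path does not return to the start — open.

no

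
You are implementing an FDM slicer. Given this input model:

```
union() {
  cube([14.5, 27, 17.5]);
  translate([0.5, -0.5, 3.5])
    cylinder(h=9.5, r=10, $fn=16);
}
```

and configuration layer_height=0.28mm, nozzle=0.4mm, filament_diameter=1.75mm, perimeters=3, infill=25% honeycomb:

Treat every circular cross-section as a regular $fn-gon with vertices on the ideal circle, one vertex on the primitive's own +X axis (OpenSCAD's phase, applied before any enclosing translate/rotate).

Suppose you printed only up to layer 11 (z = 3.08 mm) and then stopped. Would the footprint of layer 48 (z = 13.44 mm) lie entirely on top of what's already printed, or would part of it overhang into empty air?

Compare the two slices. At z = 3.08: the 14.5×27 cube contributes its full rectangle (area 391.50 mm²); the cylinder at (0.5, -0.5) is not intersected at this z (z outside [3.5, 13]); Combining (union): only the 14.5×27 cube is present, so the union is just that shape — area = 391.50 mm². At z = 13.44: the 14.5×27 cube contributes its full rectangle (area 391.50 mm²); the cylinder at (0.5, -0.5) does not reach this height (z outside [3.5, 13]); Merging all regions: only the 14.5×27 cube is present, so the union is just that shape — area = 391.50 mm². Checking containment: the cross-section at z = 13.44 is a subset of the cross-section at z = 3.08.

entirely on top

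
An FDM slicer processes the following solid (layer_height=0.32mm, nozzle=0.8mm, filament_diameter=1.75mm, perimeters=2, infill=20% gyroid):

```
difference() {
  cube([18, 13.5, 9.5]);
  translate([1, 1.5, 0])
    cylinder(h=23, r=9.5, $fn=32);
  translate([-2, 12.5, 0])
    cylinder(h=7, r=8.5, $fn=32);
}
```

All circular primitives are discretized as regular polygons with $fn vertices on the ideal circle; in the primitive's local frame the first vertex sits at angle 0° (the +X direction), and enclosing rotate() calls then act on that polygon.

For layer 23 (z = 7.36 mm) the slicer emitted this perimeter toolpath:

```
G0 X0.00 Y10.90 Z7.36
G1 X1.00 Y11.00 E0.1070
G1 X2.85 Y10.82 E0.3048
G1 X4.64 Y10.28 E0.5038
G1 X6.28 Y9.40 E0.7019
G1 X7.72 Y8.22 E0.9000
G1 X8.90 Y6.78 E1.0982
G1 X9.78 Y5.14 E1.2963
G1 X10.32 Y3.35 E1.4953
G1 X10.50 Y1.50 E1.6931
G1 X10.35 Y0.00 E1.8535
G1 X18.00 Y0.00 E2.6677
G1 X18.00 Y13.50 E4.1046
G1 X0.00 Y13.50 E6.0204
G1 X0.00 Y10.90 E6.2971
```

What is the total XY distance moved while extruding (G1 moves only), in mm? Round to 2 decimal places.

59.17 mm

Sum the Euclidean lengths of each G1 segment: total = 59.17 mm.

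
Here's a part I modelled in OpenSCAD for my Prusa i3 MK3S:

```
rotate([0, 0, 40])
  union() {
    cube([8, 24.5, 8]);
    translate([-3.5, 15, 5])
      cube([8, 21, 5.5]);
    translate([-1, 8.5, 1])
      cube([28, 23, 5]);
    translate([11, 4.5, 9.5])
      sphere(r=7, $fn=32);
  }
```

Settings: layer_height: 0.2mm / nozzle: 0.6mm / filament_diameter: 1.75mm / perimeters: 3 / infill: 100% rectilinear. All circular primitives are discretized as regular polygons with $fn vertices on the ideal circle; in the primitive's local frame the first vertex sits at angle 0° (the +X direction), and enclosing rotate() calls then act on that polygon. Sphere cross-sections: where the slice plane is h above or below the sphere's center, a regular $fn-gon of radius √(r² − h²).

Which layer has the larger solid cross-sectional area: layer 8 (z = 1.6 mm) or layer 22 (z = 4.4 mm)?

layer 22 (z = 4.4 mm)

Layer 8 (z = 1.6): the 8×24.5 cube contributes its full rectangle (area 196.00 mm²); the cube at (-3.5, 15) does not reach this height (z outside [5, 10.5]); the 28×23 cube at (-1, 8.5) contributes its full rectangle (area 644.00 mm²); the sphere at (11, 4.5) is absent (|z−center|=7.900 > r=7); Taking the union: the regions partially overlap — summed areas 840.00 mm² minus the doubly-counted overlap 128.00 mm² gives 712.00 mm² — area = 712.00 mm²; (rotated 40° about Z; rotation is an isometry so areas/perimeters/island counts are preserved). So its area = 712.00 mm². Layer 22 (z = 4.4): the cube (footprint 8×24.5) is included at this height (area 196.00 mm²); the cube at (-3.5, 15) is not intersected at this z (z outside [5, 10.5]); the cube at (-1, 8.5) is present — its section is the full 28×23 rectangle (area 644.00 mm²); the r=7 sphere at (11, 4.5) contributes a regular 32-gon of circumradius √(7²−5.1²) = 4.795 (area = (32/2)·4.795²·sin(360°/32) = 71.76 mm²); Combining (union): the regions partially overlap — summed areas 911.76 mm² minus the doubly-counted overlap 139.98 mm² gives 771.78 mm² — area = 771.78 mm²; (whole slice rotated 40° about Z — lengths, areas and connectivity unchanged). So its area = 771.78 mm². Layer 22 is larger (771.78 vs 712.00 mm²).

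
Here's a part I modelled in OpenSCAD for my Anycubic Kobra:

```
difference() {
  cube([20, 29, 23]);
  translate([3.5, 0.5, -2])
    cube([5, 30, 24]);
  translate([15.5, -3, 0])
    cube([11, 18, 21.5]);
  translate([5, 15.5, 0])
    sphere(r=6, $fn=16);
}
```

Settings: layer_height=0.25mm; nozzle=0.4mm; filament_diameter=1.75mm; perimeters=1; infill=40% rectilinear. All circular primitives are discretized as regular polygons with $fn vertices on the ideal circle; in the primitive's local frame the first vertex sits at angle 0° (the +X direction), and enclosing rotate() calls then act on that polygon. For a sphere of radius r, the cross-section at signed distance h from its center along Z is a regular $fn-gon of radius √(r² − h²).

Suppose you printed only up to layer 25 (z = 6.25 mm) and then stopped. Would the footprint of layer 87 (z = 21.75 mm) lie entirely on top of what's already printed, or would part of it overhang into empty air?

Compare the two slices. At z = 6.25: the cube is present — its section is the full 20×29 rectangle (area 580.00 mm²); the 5×30 cube at (3.5, 0.5) contributes its full rectangle (area 150.00 mm²); the cube at (15.5, -3) is present — its section is the full 11×18 rectangle (area 198.00 mm²); the sphere at (5, 15.5) does not reach this height (|z−center|=6.250 > r=6); Subtracting the remaining from the first: starting from the 20×29 cube (580.00 mm²), the 5×30 cube at (3.5, 0.5) partially overlaps it — only the 142.50 mm² overlap (of its 150.00 mm²) is removed, clipping the outline; the 11×18 cube at (15.5, -3) partially overlaps it — only the 67.50 mm² overlap (of its 198.00 mm²) is removed, clipping the outline — area = 370.00 mm². At z = 21.75: the cube is present — its section is the full 20×29 rectangle (area 580.00 mm²); the cube at (3.5, 0.5) (footprint 5×30) is included at this height (area 150.00 mm²); the cube at (15.5, -3) is not intersected at this z (z outside [0, 21.5]); the sphere at (5, 15.5) is absent (|z−center|=21.750 > r=6); After the difference (first − rest): starting from the 20×29 cube (580.00 mm²), the 5×30 cube at (3.5, 0.5) partially overlaps it — only the 142.50 mm² overlap (of its 150.00 mm²) is removed, clipping the outline — area = 437.50 mm². Checking containment: at z = 21.75 the cross-section extends beyond the z = 6.25 cross-section by about 67.50 mm².

part overhangs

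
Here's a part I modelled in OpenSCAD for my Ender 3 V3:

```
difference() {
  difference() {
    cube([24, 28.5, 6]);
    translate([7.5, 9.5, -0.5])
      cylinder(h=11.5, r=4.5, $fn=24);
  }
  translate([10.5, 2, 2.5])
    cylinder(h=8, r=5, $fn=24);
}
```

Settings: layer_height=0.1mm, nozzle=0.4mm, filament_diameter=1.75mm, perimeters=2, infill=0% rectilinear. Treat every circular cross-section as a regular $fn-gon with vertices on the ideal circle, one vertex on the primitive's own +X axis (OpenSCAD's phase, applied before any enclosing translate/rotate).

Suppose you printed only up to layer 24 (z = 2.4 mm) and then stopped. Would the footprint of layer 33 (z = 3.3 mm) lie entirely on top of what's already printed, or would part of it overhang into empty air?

Compare the two slices. At z = 2.4: the 24×28.5 cube contributes its full rectangle (area 684.00 mm²); the r=4.5 cylinder at (7.5, 9.5) contributes a regular 24-gon of circumradius 4.5 (area = (24/2)·4.500²·sin(360°/24) = 62.89 mm²); After the difference (first − rest): starting from the 24×28.5 cube (684.00 mm²), the r=4.5 cylinder at (7.5, 9.5) lies wholly inside it (removes its full 62.89 mm² and its 28.19 mm outline becomes a hole wall) — area = 621.11 mm²; the cylinder at (10.5, 2) is not intersected at this z (z outside [2.5, 10.5]); Taking the first minus the rest: none of the subtracted shapes is present at this height, so the result so far is unchanged — area = 621.11 mm². At z = 3.3: the cube is present — its section is the full 24×28.5 rectangle (area 684.00 mm²); the cylinder at (7.5, 9.5): section is a regular 24-gon, circumradius r=4.5 (area = (24/2)·4.500²·sin(360°/24) = 62.89 mm²); Taking the first minus the rest: starting from the 24×28.5 cube (684.00 mm²), the r=4.5 cylinder at (7.5, 9.5) lies wholly inside it (removes its full 62.89 mm² and its 28.19 mm outline becomes a hole wall) — area = 621.11 mm²; the r=5 cylinder at (10.5, 2) gives a regular 24-gon of circumradius 5 (constant along its height) (area = (24/2)·5.000²·sin(360°/24) = 77.65 mm²); After the difference (first − rest): starting from the result so far (621.11 mm²), the r=5 cylinder at (10.5, 2) partially overlaps it — only the 53.63 mm² overlap (of its 77.65 mm²) is removed, clipping the outline — area = 567.47 mm². Checking containment: the cross-section at z = 3.3 is a subset of the cross-section at z = 2.4.

entirely on top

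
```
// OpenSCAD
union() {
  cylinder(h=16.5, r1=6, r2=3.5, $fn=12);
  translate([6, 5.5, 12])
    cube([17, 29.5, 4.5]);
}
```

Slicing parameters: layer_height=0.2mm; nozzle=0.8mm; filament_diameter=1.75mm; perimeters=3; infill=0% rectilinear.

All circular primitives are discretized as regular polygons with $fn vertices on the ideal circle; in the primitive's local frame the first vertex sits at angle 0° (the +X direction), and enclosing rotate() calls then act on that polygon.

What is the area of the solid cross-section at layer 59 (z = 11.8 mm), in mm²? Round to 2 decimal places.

53.23 mm²

At z = 11.8 mm: the cone: at t=0.715 of its height the radius interpolates to r₁+(r₂−r₁)t = 4.212, giving a regular 12-gon of that circumradius (area = (12/2)·4.212²·sin(360°/12) = 53.23 mm²); the cube at (6, 5.5) does not reach this height (z outside [12, 16.5]); Taking the union: only the cone is present, so the union is just that shape — area = 53.23 mm². Overall, the cross-section is a single solid region. Net area = 53.23 mm².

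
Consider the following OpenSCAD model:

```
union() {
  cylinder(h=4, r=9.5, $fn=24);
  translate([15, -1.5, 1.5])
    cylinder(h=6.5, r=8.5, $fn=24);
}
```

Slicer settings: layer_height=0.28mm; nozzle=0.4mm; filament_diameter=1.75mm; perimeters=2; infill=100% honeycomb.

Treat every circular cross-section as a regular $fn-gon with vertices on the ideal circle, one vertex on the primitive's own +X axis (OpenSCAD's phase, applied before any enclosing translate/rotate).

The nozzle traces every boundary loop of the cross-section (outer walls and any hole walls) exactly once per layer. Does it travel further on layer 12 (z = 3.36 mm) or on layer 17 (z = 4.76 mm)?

Layer 12 (z = 3.36): the cylinder: section is a regular 24-gon, circumradius r=9.5 (perimeter = 2·24·9.500·sin(180°/24) = 59.52 mm); the r=8.5 cylinder at (15, -1.5) gives a regular 24-gon of circumradius 8.5 (constant along its height) (perimeter = 2·24·8.500·sin(180°/24) = 53.25 mm); Combining (union): the regions partially overlap (shared area 18.40 mm²), so the edge portions inside another operand are dropped and the merged outline is re-measured after clipping — boundary = 92.43 mm. So its perimeter = 92.43 mm. Layer 17 (z = 4.76): the cylinder does not reach this height (z outside [0, 4]); the r=8.5 cylinder at (15, -1.5) contributes a regular 24-gon of circumradius 8.5 (perimeter = 2·24·8.500·sin(180°/24) = 53.25 mm); Merging all regions: only the r=8.5 cylinder at (15, -1.5) is present, so the union is just that shape — boundary = 53.25 mm. So its perimeter = 53.25 mm. Layer 12 is larger (92.43 vs 53.25 mm).

layer 12 (z = 3.36 mm)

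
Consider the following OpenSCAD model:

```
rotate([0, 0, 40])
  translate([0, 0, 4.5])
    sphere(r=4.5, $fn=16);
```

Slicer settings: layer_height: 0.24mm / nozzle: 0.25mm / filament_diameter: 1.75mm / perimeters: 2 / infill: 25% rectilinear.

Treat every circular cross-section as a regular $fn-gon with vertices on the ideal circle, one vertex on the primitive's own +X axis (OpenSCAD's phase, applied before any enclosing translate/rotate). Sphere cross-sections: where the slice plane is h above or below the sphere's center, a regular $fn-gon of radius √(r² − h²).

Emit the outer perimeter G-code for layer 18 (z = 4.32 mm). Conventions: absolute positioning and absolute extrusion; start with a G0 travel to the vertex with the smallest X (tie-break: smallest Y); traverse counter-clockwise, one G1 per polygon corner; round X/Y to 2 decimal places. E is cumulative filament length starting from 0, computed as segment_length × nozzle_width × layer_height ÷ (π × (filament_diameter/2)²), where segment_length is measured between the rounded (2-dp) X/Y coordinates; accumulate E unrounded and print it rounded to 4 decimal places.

At z = 4.32 mm: the sphere: section is a regular 16-gon, circumradius = √(r²−h²) = √(4.5²−0.18²) = 4.496; (whole slice rotated 40° about Z — lengths, areas and connectivity unchanged). The outline is a single polygon with 16 vertices. Extrusion per mm of travel: 0.25 × 0.24 / (π × 0.875²) = 0.024945. Accumulating E over each segment gives final E = 0.7003.

G0 X-4.48 Y0.39 Z4.32
G1 X-4.29 Y-1.35 E0.0437
G1 X-3.44 Y-2.89 E0.0875
G1 X-2.08 Y-3.99 E0.1312
G1 X-0.39 Y-4.48 E0.1751
G1 X1.35 Y-4.29 E0.2187
G1 X2.89 Y-3.44 E0.2626
G1 X3.99 Y-2.08 E0.3062
G1 X4.48 Y-0.39 E0.3501
G1 X4.29 Y1.35 E0.3938
G1 X3.44 Y2.89 E0.4377
G1 X2.08 Y3.99 E0.4813
G1 X0.39 Y4.48 E0.5252
G1 X-1.35 Y4.29 E0.5689
G1 X-2.89 Y3.44 E0.6127
G1 X-3.99 Y2.08 E0.6564
G1 X-4.48 Y0.39 E0.7003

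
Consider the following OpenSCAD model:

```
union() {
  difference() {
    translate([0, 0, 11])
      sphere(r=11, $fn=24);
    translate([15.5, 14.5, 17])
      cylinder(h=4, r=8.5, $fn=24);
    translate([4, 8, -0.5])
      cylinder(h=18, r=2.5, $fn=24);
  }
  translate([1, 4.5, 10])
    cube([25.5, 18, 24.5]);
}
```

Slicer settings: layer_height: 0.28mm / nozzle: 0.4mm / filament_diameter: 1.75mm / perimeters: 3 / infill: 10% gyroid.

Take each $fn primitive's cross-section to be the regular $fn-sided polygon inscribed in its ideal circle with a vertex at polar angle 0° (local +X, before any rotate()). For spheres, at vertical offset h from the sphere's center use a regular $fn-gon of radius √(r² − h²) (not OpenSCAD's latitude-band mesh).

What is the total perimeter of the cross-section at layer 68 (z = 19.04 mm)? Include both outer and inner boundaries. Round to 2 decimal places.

At z = 19.04 mm: the r=11 sphere contributes a regular 24-gon of circumradius √(11²−8.04²) = 7.507 (perimeter = 2·24·7.507·sin(180°/24) = 47.03 mm); the cylinder at (15.5, 14.5): section is a regular 24-gon, circumradius r=8.5 (perimeter = 2·24·8.500·sin(180°/24) = 53.25 mm); the cylinder at (4, 8) does not reach this height (z outside [-0.5, 17.5]); After the difference (first − rest): starting from the r=11 sphere, the r=8.5 cylinder at (15.5, 14.5) misses the remaining region (no effect) — boundary = 47.03 mm; the cube at (1, 4.5) (footprint 25.5×18) is included at this height (perimeter 87.00 mm); Taking the union: the regions partially overlap (shared area 9.39 mm²), so the edge portions inside another operand are dropped and the merged outline is re-measured after clipping — boundary = 120.34 mm. Overall, the cross-section is a single solid region. Total boundary length (outer) = 120.34 mm.

120.34 mm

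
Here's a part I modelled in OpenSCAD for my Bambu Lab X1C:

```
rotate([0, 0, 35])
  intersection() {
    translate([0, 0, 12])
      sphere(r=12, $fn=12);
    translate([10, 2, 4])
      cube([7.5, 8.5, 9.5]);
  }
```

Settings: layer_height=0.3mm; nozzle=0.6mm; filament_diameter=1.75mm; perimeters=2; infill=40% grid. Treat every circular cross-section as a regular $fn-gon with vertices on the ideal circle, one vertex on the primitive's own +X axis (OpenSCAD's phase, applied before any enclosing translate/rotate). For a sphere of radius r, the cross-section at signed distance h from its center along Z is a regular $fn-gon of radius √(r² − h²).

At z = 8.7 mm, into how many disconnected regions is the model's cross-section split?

At z = 8.7 mm: the r=12 sphere slices to a regular 12-gon of circumradius 11.537 (√(r²−h²) with h=3.3 from center); the cube at (10, 2) is present — its section is the full 7.5×8.5 rectangle; Taking the intersection: the 7.5×8.5 cube at (10, 2) partially overlaps the r=12 sphere; clipping to the common part keeps 1.87 mm² — 1 connected region; (whole slice rotated 35° about Z — lengths, areas and connectivity unchanged). The result has 1 disconnected region.

1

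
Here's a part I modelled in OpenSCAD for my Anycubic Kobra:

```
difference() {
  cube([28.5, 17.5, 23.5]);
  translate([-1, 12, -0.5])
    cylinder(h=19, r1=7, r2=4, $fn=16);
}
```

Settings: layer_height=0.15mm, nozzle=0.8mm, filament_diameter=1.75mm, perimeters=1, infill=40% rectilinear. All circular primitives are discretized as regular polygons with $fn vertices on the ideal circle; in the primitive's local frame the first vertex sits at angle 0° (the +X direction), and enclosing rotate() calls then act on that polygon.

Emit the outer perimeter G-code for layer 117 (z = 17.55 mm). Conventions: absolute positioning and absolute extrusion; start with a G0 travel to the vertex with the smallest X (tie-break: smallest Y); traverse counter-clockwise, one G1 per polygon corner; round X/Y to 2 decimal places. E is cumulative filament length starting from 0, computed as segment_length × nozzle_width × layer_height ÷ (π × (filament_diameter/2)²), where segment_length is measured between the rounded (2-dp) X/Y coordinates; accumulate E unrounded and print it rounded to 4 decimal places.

G0 X0.00 Y0.00 Z17.55
G1 X28.50 Y0.00 E1.4219
G1 X28.50 Y17.50 E2.2949
G1 X0.00 Y17.50 E3.7168
G1 X0.00 Y15.95 E3.7941
G1 X0.59 Y15.83 E3.8242
G1 X1.93 Y14.93 E3.9047
G1 X2.83 Y13.59 E3.9853
G1 X3.15 Y12.00 E4.0662
G1 X2.83 Y10.41 E4.1471
G1 X1.93 Y9.07 E4.2276
G1 X0.59 Y8.17 E4.3081
G1 X0.00 Y8.05 E4.3382
G1 X0.00 Y0.00 E4.7398

At z = 17.55 mm: the 28.5×17.5 cube contributes its full rectangle; the cone at (-1, 12): at t=0.950 of its height the radius interpolates to r₁+(r₂−r₁)t = 4.150, giving a regular 16-gon of that circumradius; Subtracting the remaining from the first: starting from the 28.5×17.5 cube, the cone at (-1, 12) partially overlaps it — only the 18.26 mm² overlap (of its 52.73 mm²) is removed, clipping the outline — 1 connected region. The outline is a single polygon with 13 vertices. Extrusion per mm of travel: 0.8 × 0.15 / (π × 0.875²) = 0.049890. Accumulating E over each segment gives final E = 4.7398.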